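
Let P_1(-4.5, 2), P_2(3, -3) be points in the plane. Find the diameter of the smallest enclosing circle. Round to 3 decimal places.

9.014

The smallest circle enclosing two points has them as diameter endpoints.
Centre = midpoint = (-0.75, -0.5); r² = |P_1P_2|²/4 = 81.25/4 = 20.3125.
Diameter = 2r = 2√(20.3125) ≈ 9.014.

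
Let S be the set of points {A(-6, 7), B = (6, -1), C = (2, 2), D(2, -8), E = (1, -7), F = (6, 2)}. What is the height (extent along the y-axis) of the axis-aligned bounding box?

15

max y = 7, min y = -8, so height = 15.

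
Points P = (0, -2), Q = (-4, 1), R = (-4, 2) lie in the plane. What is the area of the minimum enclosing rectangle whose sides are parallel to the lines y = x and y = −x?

4

In coordinates u = x + y, v = x − y the rectangle is axis-aligned; the map (x,y)→(u,v) scales areas by 2.
u-values: -2, -3, -2; range = -2 − (-3) = 1.
v-values: 2, -5, -6; range = 2 − (-6) = 8.
Area = (1 × 8) / 2 = 4.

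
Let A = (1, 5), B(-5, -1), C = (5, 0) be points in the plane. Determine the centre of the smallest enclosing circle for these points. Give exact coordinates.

Side lengths²: AB² = 72, AC² = 41, BC² = 101.
Since BC² = 101 < 72 + 41 = 113, the triangle is acute, so the smallest enclosing circle is the circumcircle.
Circumcentre = (-1/18, 1/18), r² = 4141/162.
Centre = (-1/18, 1/18).

(-1/18, 1/18)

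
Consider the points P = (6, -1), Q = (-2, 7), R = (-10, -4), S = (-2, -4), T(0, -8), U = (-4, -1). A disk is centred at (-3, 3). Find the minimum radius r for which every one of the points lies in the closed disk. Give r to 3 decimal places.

The required radius is the distance from (-3, 3) to the farthest point.
Squared distances: 97, 17, 98, 50, 130, 17.
Maximum is 130, attained at T.
r = √130 ≈ 11.402.

11.402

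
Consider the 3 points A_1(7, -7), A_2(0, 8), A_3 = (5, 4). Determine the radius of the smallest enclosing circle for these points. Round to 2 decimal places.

8.28

Side lengths²: A_1A_2² = 274, A_1A_3² = 125, A_2A_3² = 41.
Since A_1A_2² = 274 ≥ 125 + 41 = 166, the angle opposite A_1A_2 is not acute, so the smallest enclosing circle has A_1A_2 as diameter.
Centre = midpoint of A_1A_2 = (3.5, 0.5), r² = 274/4 = 68.5.
r = √(68.5) ≈ 8.28.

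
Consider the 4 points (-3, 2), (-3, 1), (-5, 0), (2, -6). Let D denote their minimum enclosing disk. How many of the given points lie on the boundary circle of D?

3

A smallest enclosing disk is always determined by at most three of the input points on its boundary.
The minimum enclosing circle is determined by three boundary points: (-3, 2), (-5, 0), (2, -6).
Their circumcentre is (-21/26, -57/26) with r² = 7565/338.
The farthest remaining point (-3, 1) is at distance² 5069/338 ≤ 7565/338.
The points at distance exactly r from the centre are (-3, 2), (-5, 0), (2, -6) — 3 points.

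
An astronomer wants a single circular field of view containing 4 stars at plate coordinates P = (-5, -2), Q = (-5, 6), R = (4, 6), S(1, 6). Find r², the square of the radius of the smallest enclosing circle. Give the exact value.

A smallest enclosing disk is always determined by at most three of the input points on its boundary.
The farthest pair is P–R with squared distance 145. The circle on this segment as diameter has centre (-0.5, 2) and r² = 145/4 = 36.25.
Check Q: distance² to centre = 36.25 ≤ 36.25, so it lies inside.
All remaining points lie in this disk, and no smaller disk contains both endpoints, so this is the minimum enclosing circle.

36.25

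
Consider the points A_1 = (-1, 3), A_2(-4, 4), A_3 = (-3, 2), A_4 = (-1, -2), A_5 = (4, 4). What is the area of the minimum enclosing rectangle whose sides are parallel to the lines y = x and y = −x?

49.5

In coordinates u = x + y, v = x − y the rectangle is axis-aligned; the map (x,y)→(u,v) scales areas by 2.
u-values: 2, 0, -1, -3, 8; range = 8 − (-3) = 11.
v-values: -4, -8, -5, 1, 0; range = 1 − (-8) = 9.
Area = (11 × 9) / 2 = 49.5.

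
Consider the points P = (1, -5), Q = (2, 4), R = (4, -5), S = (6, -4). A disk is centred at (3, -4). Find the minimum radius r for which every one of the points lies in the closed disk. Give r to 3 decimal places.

The required radius is the distance from (3, -4) to the farthest point.
Squared distances: 5, 65, 2, 9.
Maximum is 65, attained at Q.
r = √65 ≈ 8.062.

8.062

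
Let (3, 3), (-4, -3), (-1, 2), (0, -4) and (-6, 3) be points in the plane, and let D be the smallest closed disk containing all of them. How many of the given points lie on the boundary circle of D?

3

By Welzl's lemma the MEC is supported by two points (diametrically opposite) or three points (on a circumcircle).
The minimum enclosing circle is determined by three boundary points: (3, 3), (0, -4), (-6, 3).
Their circumcentre is (-1.5, 11/14) with r² = 2465/98.
The farthest remaining point (-4, -3) is at distance² 2017/98 ≤ 2465/98.
The points at distance exactly r from the centre are (3, 3), (0, -4), (-6, 3) — 3 points.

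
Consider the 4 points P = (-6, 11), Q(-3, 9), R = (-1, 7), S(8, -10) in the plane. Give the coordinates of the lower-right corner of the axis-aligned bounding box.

(8, -10)

x-range [-6, 8], y-range [-10, 11].
The lower-right corner is (8, -10).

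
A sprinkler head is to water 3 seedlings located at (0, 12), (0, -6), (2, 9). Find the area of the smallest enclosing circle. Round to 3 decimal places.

254.469

Call the three points A, B, C in the order given.
Side lengths²: AB² = 324, AC² = 13, BC² = 229.
Since AB² = 324 ≥ 229 + 13 = 242, the angle opposite AB is not acute, so the smallest enclosing circle has AB as diameter.
Centre = midpoint of AB = (0, 3), r² = 324/4 = 81.
Area = π·r² = π·81 ≈ 254.469.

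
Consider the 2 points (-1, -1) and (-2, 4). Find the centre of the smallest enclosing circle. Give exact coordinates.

The smallest circle enclosing two points has them as diameter endpoints.
Centre = midpoint = (-1.5, 1.5); r² = |(-1, -1)−(-2, 4)|²/4 = 26/4 = 6.5.
Centre = (-1.5, 1.5).

(-1.5, 1.5)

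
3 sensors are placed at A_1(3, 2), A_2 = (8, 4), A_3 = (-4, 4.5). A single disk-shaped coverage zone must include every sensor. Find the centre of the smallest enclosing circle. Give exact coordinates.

(2, 4.25)

Side lengths²: A_1A_2² = 29, A_1A_3² = 55.25, A_2A_3² = 144.25.
Since A_2A_3² = 144.25 ≥ 55.25 + 29 = 84.25, the angle opposite A_2A_3 is not acute, so the smallest enclosing circle has A_2A_3 as diameter.
Centre = midpoint of A_2A_3 = (2, 4.25), r² = 144.25/4 = 36.0625.
Centre = (2, 4.25).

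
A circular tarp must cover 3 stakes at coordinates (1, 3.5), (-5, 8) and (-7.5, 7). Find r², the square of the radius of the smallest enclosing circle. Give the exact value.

Call the three points A, B, C in the order given.
Side lengths²: AB² = 56.25, AC² = 84.5, BC² = 7.25.
Since AC² = 84.5 ≥ 56.25 + 7.25 = 63.5, the angle opposite AC is not acute, so the smallest enclosing circle has AC as diameter.
Centre = midpoint of AC = (-3.25, 5.25), r² = 84.5/4 = 21.125.

21.125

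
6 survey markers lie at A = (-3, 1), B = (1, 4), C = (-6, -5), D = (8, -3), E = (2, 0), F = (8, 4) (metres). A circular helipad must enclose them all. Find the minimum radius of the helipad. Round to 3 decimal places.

8.322

A smallest enclosing disk is always determined by at most three of the input points on its boundary.
The farthest pair is C–F with squared distance 277. The circle on this segment as diameter has centre (1, -0.5) and r² = 277/4 = 69.25.
Check A: distance² to centre = 18.25 ≤ 69.25, so it lies inside.
All remaining points lie in this disk, and no smaller disk contains both endpoints, so this is the minimum enclosing circle.
r = √(69.25) ≈ 8.322.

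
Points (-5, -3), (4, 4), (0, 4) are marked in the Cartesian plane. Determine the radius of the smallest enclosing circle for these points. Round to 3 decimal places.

5.701

Call the three points A, B, C in the order given.
Side lengths²: AB² = 130, AC² = 74, BC² = 16.
Since AB² = 130 ≥ 74 + 16 = 90, the angle opposite AB is not acute, so the smallest enclosing circle has AB as diameter.
Centre = midpoint of AB = (-0.5, 0.5), r² = 130/4 = 32.5.
r = √(32.5) ≈ 5.701.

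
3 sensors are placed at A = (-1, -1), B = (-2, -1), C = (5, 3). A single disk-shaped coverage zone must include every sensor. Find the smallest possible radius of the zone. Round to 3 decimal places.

4.031

Side lengths²: AB² = 1, AC² = 52, BC² = 65.
Since BC² = 65 ≥ 52 + 1 = 53, the angle opposite BC is not acute, so the smallest enclosing circle has BC as diameter.
Centre = midpoint of BC = (1.5, 1), r² = 65/4 = 16.25.
r = √(16.25) ≈ 4.031.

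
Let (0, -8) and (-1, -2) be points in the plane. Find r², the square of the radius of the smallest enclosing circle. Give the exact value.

The smallest circle enclosing two points has them as diameter endpoints.
Centre = midpoint = (-0.5, -5); r² = |(0, -8)−(-1, -2)|²/4 = 37/4 = 9.25.

9.25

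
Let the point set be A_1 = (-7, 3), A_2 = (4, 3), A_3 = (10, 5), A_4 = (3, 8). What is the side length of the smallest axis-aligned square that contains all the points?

The bounding box has width 17 and height 5.
An axis-aligned square enclosing the set must have side ≥ max(width, height).
So the minimum side is max(17, 5) = 17.

17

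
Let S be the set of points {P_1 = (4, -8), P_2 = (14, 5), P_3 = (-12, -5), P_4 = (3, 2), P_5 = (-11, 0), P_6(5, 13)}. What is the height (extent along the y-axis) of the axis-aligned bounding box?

21

max y = 13, min y = -8, so height = 21.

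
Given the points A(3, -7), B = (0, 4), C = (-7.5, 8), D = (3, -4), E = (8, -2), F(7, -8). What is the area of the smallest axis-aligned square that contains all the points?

The bounding box has width 15.5 and height 16.
An axis-aligned square enclosing the set must have side ≥ max(width, height).
So the minimum side is max(15.5, 16) = 16.
Area = 16² = 256.

256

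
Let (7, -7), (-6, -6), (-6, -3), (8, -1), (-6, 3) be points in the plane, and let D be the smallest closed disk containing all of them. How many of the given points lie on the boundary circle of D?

2

By Welzl's lemma the MEC is supported by two points (diametrically opposite) or three points (on a circumcircle).
The farthest pair is (7, -7)–(-6, 3) with squared distance 269. The circle on this segment as diameter has centre (0.5, -2) and r² = 269/4 = 67.25.
Check (-6, -6): distance² to centre = 58.25 ≤ 67.25, so it lies inside.
All remaining points lie in this disk, and no smaller disk contains both endpoints, so this is the minimum enclosing circle.
The points at distance exactly r from the centre are (7, -7), (-6, 3) — 2 points.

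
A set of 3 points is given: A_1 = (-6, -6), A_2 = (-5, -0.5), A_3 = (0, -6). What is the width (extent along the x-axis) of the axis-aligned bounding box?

max x = 0, min x = -6, so width = 6.

6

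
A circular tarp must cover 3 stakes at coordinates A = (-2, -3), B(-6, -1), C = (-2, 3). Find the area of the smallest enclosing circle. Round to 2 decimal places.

Side lengths²: AB² = 20, AC² = 36, BC² = 32.
Since AC² = 36 < 32 + 20 = 52, the triangle is acute, so the smallest enclosing circle is the circumcircle.
Circumcentre = (-3, 0), r² = 10.
Area = π·r² = π·10 ≈ 31.42.

31.42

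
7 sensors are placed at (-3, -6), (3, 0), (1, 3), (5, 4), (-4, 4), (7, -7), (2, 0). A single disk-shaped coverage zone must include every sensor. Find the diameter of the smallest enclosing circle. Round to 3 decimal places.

By Welzl's lemma the MEC is supported by two points (diametrically opposite) or three points (on a circumcircle).
The farthest pair is (-4, 4)–(7, -7) with squared distance 242. The circle on this segment as diameter has centre (1.5, -1.5) and r² = 242/4 = 60.5.
Check (-3, -6): distance² to centre = 40.5 ≤ 60.5, so it lies inside.
All remaining points lie in this disk, and no smaller disk contains both endpoints, so this is the minimum enclosing circle.
Diameter = 2r = 2√(60.5) ≈ 15.556.

15.556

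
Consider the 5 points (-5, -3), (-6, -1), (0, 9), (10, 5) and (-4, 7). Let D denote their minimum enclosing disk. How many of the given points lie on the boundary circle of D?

3

The minimum enclosing circle is determined by three boundary points: (-5, -3), (-6, -1), (10, 5).
Their circumcentre is (79/38, 34/19) with r² = 105485/1444.
The farthest remaining point (-4, 7) is at distance² 92565/1444 ≤ 105485/1444.
The points at distance exactly r from the centre are (-5, -3), (-6, -1), (10, 5) — 3 points.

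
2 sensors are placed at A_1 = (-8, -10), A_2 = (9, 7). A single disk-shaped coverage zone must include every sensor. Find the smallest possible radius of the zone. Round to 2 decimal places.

12.02

The smallest circle enclosing two points has them as diameter endpoints.
Centre = midpoint = (0.5, -1.5); r² = |A_1A_2|²/4 = 578/4 = 144.5.
r = √(144.5) ≈ 12.02.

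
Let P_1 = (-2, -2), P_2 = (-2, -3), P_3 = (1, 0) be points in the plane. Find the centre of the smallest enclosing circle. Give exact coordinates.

(-0.5, -1.5)

Side lengths²: P_1P_2² = 1, P_1P_3² = 13, P_2P_3² = 18.
Since P_2P_3² = 18 ≥ 13 + 1 = 14, the angle opposite P_2P_3 is not acute, so the smallest enclosing circle has P_2P_3 as diameter.
Centre = midpoint of P_2P_3 = (-0.5, -1.5), r² = 18/4 = 4.5.
Centre = (-0.5, -1.5).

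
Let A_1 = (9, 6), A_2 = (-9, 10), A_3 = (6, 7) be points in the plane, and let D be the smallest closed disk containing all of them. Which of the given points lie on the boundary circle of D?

Side lengths²: A_1A_2² = 340, A_1A_3² = 10, A_2A_3² = 234.
Since A_1A_2² = 340 ≥ 234 + 10 = 244, the angle opposite A_1A_2 is not acute, so the smallest enclosing circle has A_1A_2 as diameter.
Centre = midpoint of A_1A_2 = (0, 8), r² = 340/4 = 85.
The points at distance exactly r from the centre are A_1, A_2 — 2 points.

A_1, A_2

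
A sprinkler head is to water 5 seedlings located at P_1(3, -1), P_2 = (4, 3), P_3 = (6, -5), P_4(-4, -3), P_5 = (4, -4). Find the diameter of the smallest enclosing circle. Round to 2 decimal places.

The minimum enclosing circle of a finite set is fixed by two of the points (as a diameter) or three (as a circumcircle).
The minimum enclosing circle is determined by three boundary points: P_2, P_3, P_4.
Their circumcentre is (27/19, -36/19) with r² = 11050/361.
The farthest remaining point P_5 is at distance² 4001/361 ≤ 11050/361.
Diameter = 2r = 2√(11050/361) ≈ 11.07.

11.07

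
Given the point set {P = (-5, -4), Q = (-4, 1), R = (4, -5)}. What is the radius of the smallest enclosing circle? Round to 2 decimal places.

Side lengths²: PQ² = 26, PR² = 82, QR² = 100.
Since QR² = 100 < 82 + 26 = 108, the triangle is acute, so the smallest enclosing circle is the circumcircle.
Circumcentre = (-6/23, -54/23), r² = 13325/529.
r = √(13325/529) ≈ 5.02.

5.02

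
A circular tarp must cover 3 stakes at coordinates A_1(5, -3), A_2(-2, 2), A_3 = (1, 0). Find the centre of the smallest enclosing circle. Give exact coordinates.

(1.5, -0.5)

Side lengths²: A_1A_2² = 74, A_1A_3² = 25, A_2A_3² = 13.
Since A_1A_2² = 74 ≥ 25 + 13 = 38, the angle opposite A_1A_2 is not acute, so the smallest enclosing circle has A_1A_2 as diameter.
Centre = midpoint of A_1A_2 = (1.5, -0.5), r² = 74/4 = 18.5.
Centre = (1.5, -0.5).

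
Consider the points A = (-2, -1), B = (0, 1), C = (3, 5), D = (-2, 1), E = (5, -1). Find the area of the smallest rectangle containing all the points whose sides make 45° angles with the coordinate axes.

In coordinates u = x + y, v = x − y the rectangle is axis-aligned; the map (x,y)→(u,v) scales areas by 2.
u-values: -3, 1, 8, -1, 4; range = 8 − (-3) = 11.
v-values: -1, -1, -2, -3, 6; range = 6 − (-3) = 9.
Area = (11 × 9) / 2 = 49.5.

49.5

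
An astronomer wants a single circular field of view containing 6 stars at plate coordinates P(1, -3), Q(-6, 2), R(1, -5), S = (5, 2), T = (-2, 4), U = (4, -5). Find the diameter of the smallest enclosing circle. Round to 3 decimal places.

12.330

The minimum enclosing circle is determined by three boundary points: Q, S, U.
Their circumcentre is (-0.5, -11/14) with r² = 3725/98.
The farthest remaining point T is at distance² 2465/98 ≤ 3725/98.
Diameter = 2r = 2√(3725/98) ≈ 12.330.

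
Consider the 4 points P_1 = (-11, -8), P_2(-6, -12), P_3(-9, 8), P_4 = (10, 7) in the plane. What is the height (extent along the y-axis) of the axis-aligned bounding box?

max y = 8, min y = -12, so height = 20.

20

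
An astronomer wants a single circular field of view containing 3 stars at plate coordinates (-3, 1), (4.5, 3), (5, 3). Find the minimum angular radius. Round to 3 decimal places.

Call the three points A, B, C in the order given.
Side lengths²: AB² = 60.25, AC² = 68, BC² = 0.25.
Since AC² = 68 ≥ 60.25 + 0.25 = 60.5, the angle opposite AC is not acute, so the smallest enclosing circle has AC as diameter.
Centre = midpoint of AC = (1, 2), r² = 68/4 = 17.
r = √17 ≈ 4.123.

4.123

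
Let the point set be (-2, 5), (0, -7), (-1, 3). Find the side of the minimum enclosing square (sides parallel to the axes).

12

The bounding box has width 2 and height 12.
An axis-aligned square enclosing the set must have side ≥ max(width, height).
So the minimum side is max(2, 12) = 12.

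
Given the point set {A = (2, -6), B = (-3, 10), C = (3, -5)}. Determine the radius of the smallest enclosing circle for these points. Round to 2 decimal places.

Side lengths²: AB² = 281, AC² = 2, BC² = 261.
Since AB² = 281 ≥ 261 + 2 = 263, the angle opposite AB is not acute, so the smallest enclosing circle has AB as diameter.
Centre = midpoint of AB = (-0.5, 2), r² = 281/4 = 70.25.
r = √(70.25) ≈ 8.38.

8.38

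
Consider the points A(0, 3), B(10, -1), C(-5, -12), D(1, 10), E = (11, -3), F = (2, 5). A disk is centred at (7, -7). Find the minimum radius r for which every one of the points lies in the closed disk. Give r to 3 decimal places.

The required radius is the distance from (7, -7) to the farthest point.
Squared distances: 149, 45, 169, 325, 32, 169.
Maximum is 325, attained at D.
r = √325 ≈ 18.028.

18.028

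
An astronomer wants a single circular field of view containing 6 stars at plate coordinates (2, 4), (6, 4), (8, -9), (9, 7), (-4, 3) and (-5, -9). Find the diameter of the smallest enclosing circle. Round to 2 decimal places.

21.26

A smallest enclosing disk is always determined by at most three of the input points on its boundary.
The farthest pair is (9, 7)–(-5, -9) with squared distance 452. The circle on this segment as diameter has centre (2, -1) and r² = 452/4 = 113.
Check (2, 4): distance² to centre = 25 ≤ 113, so it lies inside.
All remaining points lie in this disk, and no smaller disk contains both endpoints, so this is the minimum enclosing circle.
Diameter = 2r = 2√113 ≈ 21.26.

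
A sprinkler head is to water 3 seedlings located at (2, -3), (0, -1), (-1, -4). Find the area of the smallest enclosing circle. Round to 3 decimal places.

Call the three points A, B, C in the order given.
Side lengths²: AB² = 8, AC² = 10, BC² = 10.
Since BC² = 10 < 10 + 8 = 18, the triangle is acute, so the smallest enclosing circle is the circumcircle.
Circumcentre = (0.25, -2.75), r² = 3.125.
Area = π·r² = π·3.125 ≈ 9.817.

9.817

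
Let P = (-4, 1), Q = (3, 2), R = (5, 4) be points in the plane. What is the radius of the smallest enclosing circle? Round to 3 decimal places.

4.743

Side lengths²: PQ² = 50, PR² = 90, QR² = 8.
Since PR² = 90 ≥ 50 + 8 = 58, the angle opposite PR is not acute, so the smallest enclosing circle has PR as diameter.
Centre = midpoint of PR = (0.5, 2.5), r² = 90/4 = 22.5.
r = √(22.5) ≈ 4.743.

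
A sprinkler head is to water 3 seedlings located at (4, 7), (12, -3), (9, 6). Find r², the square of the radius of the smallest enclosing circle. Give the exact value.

Call the three points A, B, C in the order given.
Side lengths²: AB² = 164, AC² = 26, BC² = 90.
Since AB² = 164 ≥ 90 + 26 = 116, the angle opposite AB is not acute, so the smallest enclosing circle has AB as diameter.
Centre = midpoint of AB = (8, 2), r² = 164/4 = 41.

41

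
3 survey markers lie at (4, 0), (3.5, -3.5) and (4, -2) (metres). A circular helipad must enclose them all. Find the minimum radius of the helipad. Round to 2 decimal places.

1.77

Call the three points A, B, C in the order given.
Side lengths²: AB² = 12.5, AC² = 4, BC² = 2.5.
Since AB² = 12.5 ≥ 4 + 2.5 = 6.5, the angle opposite AB is not acute, so the smallest enclosing circle has AB as diameter.
Centre = midpoint of AB = (3.75, -1.75), r² = 12.5/4 = 3.125.
r = √(3.125) ≈ 1.77.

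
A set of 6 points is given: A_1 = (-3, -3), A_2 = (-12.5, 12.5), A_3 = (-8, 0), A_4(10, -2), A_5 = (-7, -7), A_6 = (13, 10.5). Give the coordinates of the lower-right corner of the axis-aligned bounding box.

(13, -7)

x-range [-12.5, 13], y-range [-7, 12.5].
The lower-right corner is (13, -7).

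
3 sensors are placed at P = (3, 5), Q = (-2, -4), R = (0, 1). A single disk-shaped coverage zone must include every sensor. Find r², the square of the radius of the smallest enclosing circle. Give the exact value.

26.5

Side lengths²: PQ² = 106, PR² = 25, QR² = 29.
Since PQ² = 106 ≥ 29 + 25 = 54, the angle opposite PQ is not acute, so the smallest enclosing circle has PQ as diameter.
Centre = midpoint of PQ = (0.5, 0.5), r² = 106/4 = 26.5.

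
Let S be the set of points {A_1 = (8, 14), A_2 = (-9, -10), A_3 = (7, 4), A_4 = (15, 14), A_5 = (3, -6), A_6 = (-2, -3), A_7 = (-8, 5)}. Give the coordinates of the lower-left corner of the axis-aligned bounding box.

(-9, -10)

x-range [-9, 15], y-range [-10, 14].
The lower-left corner is (-9, -10).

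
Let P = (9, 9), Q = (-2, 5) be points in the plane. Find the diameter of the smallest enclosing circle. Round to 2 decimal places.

The smallest circle enclosing two points has them as diameter endpoints.
Centre = midpoint = (3.5, 7); r² = |PQ|²/4 = 137/4 = 34.25.
Diameter = 2r = 2√(34.25) ≈ 11.70.

11.70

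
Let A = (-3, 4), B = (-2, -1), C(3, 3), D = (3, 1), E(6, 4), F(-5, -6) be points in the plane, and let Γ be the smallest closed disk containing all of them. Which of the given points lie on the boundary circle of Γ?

E, F

By Welzl's lemma the MEC is supported by two points (diametrically opposite) or three points (on a circumcircle).
The farthest pair is E–F with squared distance 221. The circle on this segment as diameter has centre (0.5, -1) and r² = 221/4 = 55.25.
Check A: distance² to centre = 37.25 ≤ 55.25, so it lies inside.
All remaining points lie in this disk, and no smaller disk contains both endpoints, so this is the minimum enclosing circle.
The points at distance exactly r from the centre are E, F — 2 points.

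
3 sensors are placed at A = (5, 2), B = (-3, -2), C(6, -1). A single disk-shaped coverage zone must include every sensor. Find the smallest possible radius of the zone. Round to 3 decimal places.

4.574

Side lengths²: AB² = 80, AC² = 10, BC² = 82.
Since BC² = 82 < 80 + 10 = 90, the triangle is acute, so the smallest enclosing circle is the circumcircle.
Circumcentre = (10/7, -6/7), r² = 1025/49.
r = √(1025/49) ≈ 4.574.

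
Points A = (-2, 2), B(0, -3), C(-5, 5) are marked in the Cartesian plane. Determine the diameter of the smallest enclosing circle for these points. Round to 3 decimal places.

9.434

Side lengths²: AB² = 29, AC² = 18, BC² = 89.
Since BC² = 89 ≥ 29 + 18 = 47, the angle opposite BC is not acute, so the smallest enclosing circle has BC as diameter.
Centre = midpoint of BC = (-2.5, 1), r² = 89/4 = 22.25.
Diameter = 2r = 2√(22.25) ≈ 9.434.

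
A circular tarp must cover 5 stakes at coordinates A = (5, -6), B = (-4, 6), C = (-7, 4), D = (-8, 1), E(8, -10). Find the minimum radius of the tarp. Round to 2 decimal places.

A smallest enclosing disk is always determined by at most three of the input points on its boundary.
The farthest pair is C–E with squared distance 421. The circle on this segment as diameter has centre (0.5, -3) and r² = 421/4 = 105.25.
Check A: distance² to centre = 29.25 ≤ 105.25, so it lies inside.
All remaining points lie in this disk, and no smaller disk contains both endpoints, so this is the minimum enclosing circle.
r = √(105.25) ≈ 10.26.

10.26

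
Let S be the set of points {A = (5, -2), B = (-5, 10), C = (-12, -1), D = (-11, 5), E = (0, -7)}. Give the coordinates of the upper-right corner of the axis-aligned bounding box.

x-range [-12, 5], y-range [-7, 10].
The upper-right corner is (5, 10).

(5, 10)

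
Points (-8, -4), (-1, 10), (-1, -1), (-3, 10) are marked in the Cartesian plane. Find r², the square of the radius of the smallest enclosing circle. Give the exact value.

61.25

A smallest enclosing disk is always determined by at most three of the input points on its boundary.
The farthest pair is (-8, -4)–(-1, 10) with squared distance 245. The circle on this segment as diameter has centre (-4.5, 3) and r² = 245/4 = 61.25.
Check (-1, -1): distance² to centre = 28.25 ≤ 61.25, so it lies inside.
All remaining points lie in this disk, and no smaller disk contains both endpoints, so this is the minimum enclosing circle.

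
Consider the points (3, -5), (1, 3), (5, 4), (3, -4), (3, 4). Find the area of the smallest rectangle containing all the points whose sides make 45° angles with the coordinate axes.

55

In coordinates u = x + y, v = x − y the rectangle is axis-aligned; the map (x,y)→(u,v) scales areas by 2.
u-values: -2, 4, 9, -1, 7; range = 9 − (-2) = 11.
v-values: 8, -2, 1, 7, -1; range = 8 − (-2) = 10.
Area = (11 × 10) / 2 = 55.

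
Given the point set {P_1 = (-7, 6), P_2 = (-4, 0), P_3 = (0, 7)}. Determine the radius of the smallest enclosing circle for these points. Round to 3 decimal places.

4.249

Side lengths²: P_1P_2² = 45, P_1P_3² = 50, P_2P_3² = 65.
Since P_2P_3² = 65 < 50 + 45 = 95, the triangle is acute, so the smallest enclosing circle is the circumcircle.
Circumcentre = (-19/6, 25/6), r² = 325/18.
r = √(325/18) ≈ 4.249.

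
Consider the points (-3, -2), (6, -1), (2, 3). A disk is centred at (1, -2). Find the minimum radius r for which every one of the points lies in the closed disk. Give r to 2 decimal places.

5.10

The required radius is the distance from (1, -2) to the farthest point.
Squared distances: 16, 26, 26.
Maximum is 26, attained at (6, -1).
r = √26 ≈ 5.10.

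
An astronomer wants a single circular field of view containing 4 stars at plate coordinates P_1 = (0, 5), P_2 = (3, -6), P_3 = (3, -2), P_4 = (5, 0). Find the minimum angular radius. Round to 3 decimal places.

5.701

The farthest pair is P_1–P_2 with squared distance 130. The circle on this segment as diameter has centre (1.5, -0.5) and r² = 130/4 = 32.5.
Check P_3: distance² to centre = 4.5 ≤ 32.5, so it lies inside.
All remaining points lie in this disk, and no smaller disk contains both endpoints, so this is the minimum enclosing circle.
r = √(32.5) ≈ 5.701.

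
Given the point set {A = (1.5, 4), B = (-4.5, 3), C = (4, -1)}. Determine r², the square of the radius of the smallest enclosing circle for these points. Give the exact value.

22.0625

Side lengths²: AB² = 37, AC² = 31.25, BC² = 88.25.
Since BC² = 88.25 ≥ 37 + 31.25 = 68.25, the angle opposite BC is not acute, so the smallest enclosing circle has BC as diameter.
Centre = midpoint of BC = (-0.25, 1), r² = 88.25/4 = 22.0625.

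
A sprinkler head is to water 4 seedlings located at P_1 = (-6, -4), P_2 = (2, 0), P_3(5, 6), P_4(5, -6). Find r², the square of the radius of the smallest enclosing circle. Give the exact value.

The minimum enclosing circle of a finite set is fixed by two of the points (as a diameter) or three (as a circumcircle).
The minimum enclosing circle is determined by three boundary points: P_1, P_3, P_4.
Their circumcentre is (9/22, 0) with r² = 27625/484.
The farthest remaining point P_2 is at distance² 1225/484 ≤ 27625/484.

27625/484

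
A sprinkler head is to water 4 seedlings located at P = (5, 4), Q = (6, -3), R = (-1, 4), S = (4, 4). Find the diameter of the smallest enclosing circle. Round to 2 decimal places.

The farthest pair is Q–R with squared distance 98. The circle on this segment as diameter has centre (2.5, 0.5) and r² = 98/4 = 24.5.
Check P: distance² to centre = 18.5 ≤ 24.5, so it lies inside.
All remaining points lie in this disk, and no smaller disk contains both endpoints, so this is the minimum enclosing circle.
Diameter = 2r = 2√(24.5) ≈ 9.90.

9.90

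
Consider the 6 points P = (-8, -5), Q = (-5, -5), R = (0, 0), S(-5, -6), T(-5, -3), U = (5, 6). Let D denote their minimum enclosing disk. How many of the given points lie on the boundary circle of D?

The farthest pair is P–U with squared distance 290. The circle on this segment as diameter has centre (-1.5, 0.5) and r² = 290/4 = 72.5.
Check Q: distance² to centre = 42.5 ≤ 72.5, so it lies inside.
All remaining points lie in this disk, and no smaller disk contains both endpoints, so this is the minimum enclosing circle.
The points at distance exactly r from the centre are P, U — 2 points.

2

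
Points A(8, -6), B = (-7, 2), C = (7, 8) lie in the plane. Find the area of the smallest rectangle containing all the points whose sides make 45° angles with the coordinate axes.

In coordinates u = x + y, v = x − y the rectangle is axis-aligned; the map (x,y)→(u,v) scales areas by 2.
u-values: 2, -5, 15; range = 15 − (-5) = 20.
v-values: 14, -9, -1; range = 14 − (-9) = 23.
Area = (20 × 23) / 2 = 230.

230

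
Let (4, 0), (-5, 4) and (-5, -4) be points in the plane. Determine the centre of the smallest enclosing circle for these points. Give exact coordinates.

Call the three points A, B, C in the order given.
Side lengths²: AB² = 97, AC² = 97, BC² = 64.
Since AC² = 97 < 97 + 64 = 161, the triangle is acute, so the smallest enclosing circle is the circumcircle.
Circumcentre = (-25/18, 0), r² = 9409/324.
Centre = (-25/18, 0).

(-25/18, 0)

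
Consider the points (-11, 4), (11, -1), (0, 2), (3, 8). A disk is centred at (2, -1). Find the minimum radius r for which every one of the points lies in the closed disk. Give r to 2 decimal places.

13.93

The required radius is the distance from (2, -1) to the farthest point.
Squared distances: 194, 81, 13, 82.
Maximum is 194, attained at (-11, 4).
r = √194 ≈ 13.93.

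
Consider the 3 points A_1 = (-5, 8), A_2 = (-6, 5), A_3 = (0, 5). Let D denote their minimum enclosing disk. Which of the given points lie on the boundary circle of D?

A_1, A_2, A_3

Side lengths²: A_1A_2² = 10, A_1A_3² = 34, A_2A_3² = 36.
Since A_2A_3² = 36 < 34 + 10 = 44, the triangle is acute, so the smallest enclosing circle is the circumcircle.
Circumcentre = (-3, 17/3), r² = 85/9.
The points at distance exactly r from the centre are A_1, A_2, A_3 — 3 points.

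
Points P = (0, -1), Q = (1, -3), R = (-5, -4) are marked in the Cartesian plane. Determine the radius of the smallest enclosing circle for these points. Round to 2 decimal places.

3.05

Side lengths²: PQ² = 5, PR² = 34, QR² = 37.
Since QR² = 37 < 34 + 5 = 39, the triangle is acute, so the smallest enclosing circle is the circumcircle.
Circumcentre = (-53/26, -85/26), r² = 3145/338.
r = √(3145/338) ≈ 3.05.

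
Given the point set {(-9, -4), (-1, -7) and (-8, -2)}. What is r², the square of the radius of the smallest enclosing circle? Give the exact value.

Call the three points A, B, C in the order given.
Side lengths²: AB² = 73, AC² = 5, BC² = 74.
Since BC² = 74 < 73 + 5 = 78, the triangle is acute, so the smallest enclosing circle is the circumcircle.
Circumcentre = (-181/38, -185/38), r² = 13505/722.

13505/722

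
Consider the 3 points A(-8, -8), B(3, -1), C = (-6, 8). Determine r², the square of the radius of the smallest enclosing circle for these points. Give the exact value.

Side lengths²: AB² = 170, AC² = 260, BC² = 162.
Since AC² = 260 < 170 + 162 = 332, the triangle is acute, so the smallest enclosing circle is the circumcircle.
Circumcentre = (-47/9, -2/9), r² = 5525/81.

5525/81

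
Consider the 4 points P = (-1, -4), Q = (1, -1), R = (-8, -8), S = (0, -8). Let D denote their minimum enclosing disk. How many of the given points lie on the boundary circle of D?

By Welzl's lemma the MEC is supported by two points (diametrically opposite) or three points (on a circumcircle).
The farthest pair is Q–R with squared distance 130. The circle on this segment as diameter has centre (-3.5, -4.5) and r² = 130/4 = 32.5.
Check P: distance² to centre = 6.5 ≤ 32.5, so it lies inside.
All remaining points lie in this disk, and no smaller disk contains both endpoints, so this is the minimum enclosing circle.
The points at distance exactly r from the centre are Q, R — 2 points.

2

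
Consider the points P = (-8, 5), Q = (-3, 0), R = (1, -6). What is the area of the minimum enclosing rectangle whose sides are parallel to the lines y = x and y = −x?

20

In coordinates u = x + y, v = x − y the rectangle is axis-aligned; the map (x,y)→(u,v) scales areas by 2.
u-values: -3, -3, -5; range = -3 − (-5) = 2.
v-values: -13, -3, 7; range = 7 − (-13) = 20.
Area = (2 × 20) / 2 = 20.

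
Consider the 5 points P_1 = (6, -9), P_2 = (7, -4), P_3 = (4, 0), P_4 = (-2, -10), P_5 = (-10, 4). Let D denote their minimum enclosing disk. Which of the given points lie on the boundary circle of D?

P_1, P_5

By Welzl's lemma the MEC is supported by two points (diametrically opposite) or three points (on a circumcircle).
The farthest pair is P_1–P_5 with squared distance 425. The circle on this segment as diameter has centre (-2, -2.5) and r² = 425/4 = 106.25.
Check P_2: distance² to centre = 83.25 ≤ 106.25, so it lies inside.
All remaining points lie in this disk, and no smaller disk contains both endpoints, so this is the minimum enclosing circle.
The points at distance exactly r from the centre are P_1, P_5 — 2 points.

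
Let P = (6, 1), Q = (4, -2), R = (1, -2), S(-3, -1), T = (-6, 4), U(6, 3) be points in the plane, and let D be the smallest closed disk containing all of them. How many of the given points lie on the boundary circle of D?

2

The farthest pair is P–T with squared distance 153. The circle on this segment as diameter has centre (0, 2.5) and r² = 153/4 = 38.25.
Check Q: distance² to centre = 36.25 ≤ 38.25, so it lies inside.
All remaining points lie in this disk, and no smaller disk contains both endpoints, so this is the minimum enclosing circle.
The points at distance exactly r from the centre are P, T — 2 points.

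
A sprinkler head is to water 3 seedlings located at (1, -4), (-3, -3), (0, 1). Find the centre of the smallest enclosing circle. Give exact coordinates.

Call the three points A, B, C in the order given.
Side lengths²: AB² = 17, AC² = 26, BC² = 25.
Since AC² = 26 < 25 + 17 = 42, the triangle is acute, so the smallest enclosing circle is the circumcircle.
Circumcentre = (-21/38, -65/38), r² = 5525/722.
Centre = (-21/38, -65/38).

(-21/38, -65/38)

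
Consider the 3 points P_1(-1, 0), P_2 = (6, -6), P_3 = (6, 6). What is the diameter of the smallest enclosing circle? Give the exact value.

85/7

Side lengths²: P_1P_2² = 85, P_1P_3² = 85, P_2P_3² = 144.
Since P_2P_3² = 144 < 85 + 85 = 170, the triangle is acute, so the smallest enclosing circle is the circumcircle.
Circumcentre = (71/14, 0), r² = 7225/196.
Diameter = 2r = 2√(7225/196) = 85/7.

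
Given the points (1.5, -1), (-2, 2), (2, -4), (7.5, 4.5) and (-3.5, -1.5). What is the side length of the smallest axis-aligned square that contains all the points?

11

The bounding box has width 11 and height 8.5.
An axis-aligned square enclosing the set must have side ≥ max(width, height).
So the minimum side is max(11, 8.5) = 11.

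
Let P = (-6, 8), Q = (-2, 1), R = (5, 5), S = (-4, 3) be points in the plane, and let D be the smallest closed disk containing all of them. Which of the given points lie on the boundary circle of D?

P, Q, R

A smallest enclosing disk is always determined by at most three of the input points on its boundary.
The farthest pair is P–R with squared distance 130. The circle on this segment as diameter has centre (-0.5, 6.5) and r² = 130/4 = 32.5.
Check Q: distance² to centre = 32.5 ≤ 32.5, so it lies inside.
All remaining points lie in this disk, and no smaller disk contains both endpoints, so this is the minimum enclosing circle.
The points at distance exactly r from the centre are P, Q, R — 3 points.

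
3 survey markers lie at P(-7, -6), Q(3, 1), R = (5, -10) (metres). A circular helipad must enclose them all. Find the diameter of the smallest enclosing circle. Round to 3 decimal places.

13.922

Side lengths²: PQ² = 149, PR² = 160, QR² = 125.
Since PR² = 160 < 149 + 125 = 274, the triangle is acute, so the smallest enclosing circle is the circumcircle.
Circumcentre = (-5/62, -325/62), r² = 93125/1922.
Diameter = 2r = 2√(93125/1922) ≈ 13.922.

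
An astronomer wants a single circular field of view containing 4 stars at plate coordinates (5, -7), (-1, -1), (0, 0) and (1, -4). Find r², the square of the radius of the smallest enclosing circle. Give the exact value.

The farthest pair is (5, -7)–(0, 0) with squared distance 74. The circle on this segment as diameter has centre (2.5, -3.5) and r² = 74/4 = 18.5.
Check (-1, -1): distance² to centre = 18.5 ≤ 18.5, so it lies inside.
All remaining points lie in this disk, and no smaller disk contains both endpoints, so this is the minimum enclosing circle.

18.5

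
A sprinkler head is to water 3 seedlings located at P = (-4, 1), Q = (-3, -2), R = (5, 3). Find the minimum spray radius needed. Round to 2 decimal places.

Side lengths²: PQ² = 10, PR² = 85, QR² = 89.
Since QR² = 89 < 85 + 10 = 95, the triangle is acute, so the smallest enclosing circle is the circumcircle.
Circumcentre = (43/58, 53/58), r² = 37825/1682.
r = √(37825/1682) ≈ 4.74.

4.74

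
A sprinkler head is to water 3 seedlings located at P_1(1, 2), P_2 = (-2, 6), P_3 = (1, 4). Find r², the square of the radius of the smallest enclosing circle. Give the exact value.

6.25

Side lengths²: P_1P_2² = 25, P_1P_3² = 4, P_2P_3² = 13.
Since P_1P_2² = 25 ≥ 13 + 4 = 17, the angle opposite P_1P_2 is not acute, so the smallest enclosing circle has P_1P_2 as diameter.
Centre = midpoint of P_1P_2 = (-0.5, 4), r² = 25/4 = 6.25.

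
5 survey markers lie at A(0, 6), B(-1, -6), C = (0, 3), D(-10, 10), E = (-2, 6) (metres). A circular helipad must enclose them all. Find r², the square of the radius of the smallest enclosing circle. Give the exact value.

84.25

The farthest pair is B–D with squared distance 337. The circle on this segment as diameter has centre (-5.5, 2) and r² = 337/4 = 84.25.
Check A: distance² to centre = 46.25 ≤ 84.25, so it lies inside.
All remaining points lie in this disk, and no smaller disk contains both endpoints, so this is the minimum enclosing circle.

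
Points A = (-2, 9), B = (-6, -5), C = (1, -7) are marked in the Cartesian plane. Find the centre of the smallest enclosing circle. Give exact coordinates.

Side lengths²: AB² = 212, AC² = 265, BC² = 53.
Since AC² = 265 ≥ 212 + 53 = 265, the angle opposite AC is not acute, so the smallest enclosing circle has AC as diameter.
Centre = midpoint of AC = (-0.5, 1), r² = 265/4 = 66.25.
Centre = (-0.5, 1).

(-0.5, 1)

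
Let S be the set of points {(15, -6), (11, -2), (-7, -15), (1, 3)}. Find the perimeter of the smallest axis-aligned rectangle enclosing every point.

Width = max x − min x = 15 − (-7) = 22.
Height = max y − min y = 3 − (-15) = 18.
Perimeter = 2(22 + 18) = 80.

80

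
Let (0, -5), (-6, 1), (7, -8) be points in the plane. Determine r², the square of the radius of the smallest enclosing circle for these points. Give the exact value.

Call the three points A, B, C in the order given.
Side lengths²: AB² = 72, AC² = 58, BC² = 250.
Since BC² = 250 ≥ 72 + 58 = 130, the angle opposite BC is not acute, so the smallest enclosing circle has BC as diameter.
Centre = midpoint of BC = (0.5, -3.5), r² = 250/4 = 62.5.

62.5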